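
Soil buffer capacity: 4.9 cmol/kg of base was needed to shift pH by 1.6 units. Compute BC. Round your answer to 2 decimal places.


Step 1: BC = change in base / change in pH
Step 2: BC = 4.9 / 1.6
Step 3: BC = 3.06 cmol/(kg*pH unit)

3.06


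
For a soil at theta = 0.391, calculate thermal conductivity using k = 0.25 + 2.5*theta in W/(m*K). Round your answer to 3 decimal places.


Step 1: k = 0.25 + 2.5 * theta
Step 2: k = 0.25 + 2.5 * 0.391
Step 3: k = 0.25 + 0.978
Step 4: k = 1.228 W/(m*K)

1.228


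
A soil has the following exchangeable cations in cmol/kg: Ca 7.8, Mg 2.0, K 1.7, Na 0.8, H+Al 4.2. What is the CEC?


Step 1: CEC = Ca + Mg + K + Na + (H+Al)
Step 2: CEC = 7.8 + 2.0 + 1.7 + 0.8 + 4.2
Step 3: CEC = 16.5 cmol/kg

16.5


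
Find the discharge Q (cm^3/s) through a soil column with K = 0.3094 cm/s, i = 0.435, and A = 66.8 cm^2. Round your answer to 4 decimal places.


Step 1: Apply Darcy's law: Q = K * i * A
Step 2: Q = 0.3094 * 0.435 * 66.8
Step 3: Q = 8.9905 cm^3/s

8.9905


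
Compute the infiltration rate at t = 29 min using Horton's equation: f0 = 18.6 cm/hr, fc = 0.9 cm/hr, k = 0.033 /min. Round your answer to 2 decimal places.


Step 1: f = fc + (f0 - fc) * exp(-k * t)
Step 2: exp(-0.033 * 29) = 0.384043
Step 3: f = 0.9 + (18.6 - 0.9) * 0.384043
Step 4: f = 0.9 + 17.7 * 0.384043
Step 5: f = 7.7 cm/hr

7.7


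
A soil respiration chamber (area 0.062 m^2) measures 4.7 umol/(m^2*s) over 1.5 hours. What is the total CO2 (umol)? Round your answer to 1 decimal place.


Step 1: Convert time to seconds: 1.5 hr * 3600 = 5400.0 s
Step 2: Total = flux * area * time_s
Step 3: Total = 4.7 * 0.062 * 5400.0
Step 4: Total = 1573.6 umol

1573.6


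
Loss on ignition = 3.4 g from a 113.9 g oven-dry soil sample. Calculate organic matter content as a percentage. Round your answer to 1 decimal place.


Step 1: OM% = 100 * LOI / sample mass
Step 2: OM = 100 * 3.4 / 113.9
Step 3: OM = 3.0%

3.0


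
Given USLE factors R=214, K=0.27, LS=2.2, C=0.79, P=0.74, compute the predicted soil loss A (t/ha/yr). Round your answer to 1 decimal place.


Step 1: A = R * K * LS * C * P
Step 2: R * K = 214 * 0.27 = 57.78
Step 3: (R*K) * LS = 57.78 * 2.2 = 127.116
Step 4: * C * P = 127.116 * 0.79 * 0.74 = 74.3
Step 5: A = 74.3 t/(ha*yr)

74.3


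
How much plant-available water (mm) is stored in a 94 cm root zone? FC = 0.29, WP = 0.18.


Step 1: Available water = (FC - WP) * depth * 10
Step 2: AW = (0.29 - 0.18) * 94 * 10
Step 3: AW = 0.11 * 94 * 10
Step 4: AW = 103.4 mm

103.4


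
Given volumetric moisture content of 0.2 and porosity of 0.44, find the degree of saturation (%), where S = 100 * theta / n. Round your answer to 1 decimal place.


Step 1: S = 100 * theta_v / n
Step 2: S = 100 * 0.2 / 0.44
Step 3: S = 45.5%

45.5


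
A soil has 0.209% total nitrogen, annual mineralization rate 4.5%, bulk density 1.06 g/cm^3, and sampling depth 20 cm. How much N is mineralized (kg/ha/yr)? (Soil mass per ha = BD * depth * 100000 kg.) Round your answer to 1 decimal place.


Step 1: Soil mass per ha = BD * depth * 100000 = 1.06 * 20 * 100000 = 2120000 kg
Step 2: Total N pool = soil mass * N%/100 = 2120000 * 0.209/100 = 4430.8 kg/ha
Step 3: N mineralized = N pool * rate%/100 = 4430.8 * 4.5/100 = 199.4 kg/ha/yr

199.4


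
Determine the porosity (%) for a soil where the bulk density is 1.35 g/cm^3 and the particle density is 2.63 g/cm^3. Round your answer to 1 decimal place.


Step 1: Formula: n = 100 * (1 - BD / PD)
Step 2: n = 100 * (1 - 1.35 / 2.63)
Step 3: n = 100 * (1 - 0.51331)
Step 4: n = 48.7%

48.7


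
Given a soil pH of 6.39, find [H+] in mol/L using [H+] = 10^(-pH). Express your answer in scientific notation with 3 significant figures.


Step 1: [H+] = 10^(-pH)
Step 2: [H+] = 10^(-6.39)
Step 3: [H+] = 4.07e-07 mol/L

4.07e-07


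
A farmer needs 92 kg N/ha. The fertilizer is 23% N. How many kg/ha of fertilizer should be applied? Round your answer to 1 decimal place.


Step 1: Fertilizer rate = target N / (N content / 100)
Step 2: Rate = 92 / (23 / 100)
Step 3: Rate = 92 / 0.23
Step 4: Rate = 400.0 kg/ha

400.0


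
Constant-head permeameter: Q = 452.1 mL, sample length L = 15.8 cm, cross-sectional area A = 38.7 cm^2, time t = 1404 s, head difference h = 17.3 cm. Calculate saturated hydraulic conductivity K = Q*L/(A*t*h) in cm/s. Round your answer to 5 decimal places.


Step 1: K = Q * L / (A * t * h)
Step 2: Numerator = 452.1 * 15.8 = 7143.18
Step 3: Denominator = 38.7 * 1404 * 17.3 = 939992.04
Step 4: K = 7143.18 / 939992.04 = 0.0076 cm/s

0.0076


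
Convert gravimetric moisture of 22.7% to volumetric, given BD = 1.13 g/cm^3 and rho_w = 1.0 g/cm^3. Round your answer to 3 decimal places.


Step 1: theta = (w / 100) * BD / rho_w
Step 2: theta = (22.7 / 100) * 1.13 / 1.0
Step 3: theta = 0.227 * 1.13
Step 4: theta = 0.257

0.257


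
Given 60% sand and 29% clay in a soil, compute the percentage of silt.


Step 1: sand + silt + clay = 100%
Step 2: silt = 100 - sand - clay
Step 3: silt = 100 - 60 - 29
Step 4: silt = 11%

11


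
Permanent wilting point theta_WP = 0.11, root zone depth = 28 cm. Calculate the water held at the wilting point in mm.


Step 1: Water (mm) = theta_WP * depth * 10
Step 2: Water = 0.11 * 28 * 10
Step 3: Water = 30.8 mm

30.8


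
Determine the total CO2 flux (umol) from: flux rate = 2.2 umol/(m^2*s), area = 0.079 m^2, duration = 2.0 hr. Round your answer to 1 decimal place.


Step 1: Convert time to seconds: 2.0 hr * 3600 = 7200.0 s
Step 2: Total = flux * area * time_s
Step 3: Total = 2.2 * 0.079 * 7200.0
Step 4: Total = 1251.4 umol

1251.4


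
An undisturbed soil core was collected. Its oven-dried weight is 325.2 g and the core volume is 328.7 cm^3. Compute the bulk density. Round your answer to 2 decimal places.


Step 1: Identify the formula: BD = dry mass / volume
Step 2: Substitute values: BD = 325.2 / 328.7
Step 3: BD = 0.99 g/cm^3

0.99


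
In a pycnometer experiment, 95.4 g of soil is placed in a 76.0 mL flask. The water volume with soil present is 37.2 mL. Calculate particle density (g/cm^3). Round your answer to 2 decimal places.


Step 1: Volume of solids = flask volume - water volume with soil
Step 2: V_solids = 76.0 - 37.2 = 38.8 mL
Step 3: Particle density = mass / V_solids = 95.4 / 38.8 = 2.46 g/cm^3

2.46


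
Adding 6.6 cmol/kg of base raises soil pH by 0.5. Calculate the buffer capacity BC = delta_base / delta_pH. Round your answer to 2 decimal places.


Step 1: BC = change in base / change in pH
Step 2: BC = 6.6 / 0.5
Step 3: BC = 13.2 cmol/(kg*pH unit)

13.2


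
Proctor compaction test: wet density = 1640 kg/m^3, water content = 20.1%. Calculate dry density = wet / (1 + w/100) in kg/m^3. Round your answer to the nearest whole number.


Step 1: Dry density = wet density / (1 + w/100)
Step 2: Dry density = 1640 / (1 + 20.1/100)
Step 3: Dry density = 1640 / 1.201
Step 4: Dry density = 1366 kg/m^3

1366


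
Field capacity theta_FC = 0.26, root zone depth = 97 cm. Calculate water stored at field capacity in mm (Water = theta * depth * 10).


Step 1: Water (mm) = theta_FC * depth (cm) * 10
Step 2: Water = 0.26 * 97 * 10
Step 3: Water = 252.2 mm

252.2


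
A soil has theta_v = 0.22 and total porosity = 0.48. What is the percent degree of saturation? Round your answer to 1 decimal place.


Step 1: S = 100 * theta_v / n
Step 2: S = 100 * 0.22 / 0.48
Step 3: S = 45.8%

45.8


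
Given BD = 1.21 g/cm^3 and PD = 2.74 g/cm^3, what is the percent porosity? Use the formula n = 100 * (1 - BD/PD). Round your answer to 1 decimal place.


Step 1: Formula: n = 100 * (1 - BD / PD)
Step 2: n = 100 * (1 - 1.21 / 2.74)
Step 3: n = 100 * (1 - 0.44161)
Step 4: n = 55.8%

55.8


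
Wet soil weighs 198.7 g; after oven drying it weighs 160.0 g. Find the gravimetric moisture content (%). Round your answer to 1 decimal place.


Step 1: Water mass = wet - dry = 198.7 - 160.0 = 38.7 g
Step 2: w = 100 * water mass / dry mass
Step 3: w = 100 * 38.7 / 160.0 = 24.2%

24.2


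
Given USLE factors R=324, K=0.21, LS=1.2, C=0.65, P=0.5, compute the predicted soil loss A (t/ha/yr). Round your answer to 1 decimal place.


Step 1: A = R * K * LS * C * P
Step 2: R * K = 324 * 0.21 = 68.04
Step 3: (R*K) * LS = 68.04 * 1.2 = 81.648
Step 4: * C * P = 81.648 * 0.65 * 0.5 = 26.5
Step 5: A = 26.5 t/(ha*yr)

26.5


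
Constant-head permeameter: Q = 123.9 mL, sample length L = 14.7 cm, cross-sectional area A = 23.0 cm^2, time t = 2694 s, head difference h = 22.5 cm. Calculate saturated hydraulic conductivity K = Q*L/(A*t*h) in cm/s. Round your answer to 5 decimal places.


Step 1: K = Q * L / (A * t * h)
Step 2: Numerator = 123.9 * 14.7 = 1821.33
Step 3: Denominator = 23.0 * 2694 * 22.5 = 1394145.0
Step 4: K = 1821.33 / 1394145.0 = 0.00131 cm/s

0.00131


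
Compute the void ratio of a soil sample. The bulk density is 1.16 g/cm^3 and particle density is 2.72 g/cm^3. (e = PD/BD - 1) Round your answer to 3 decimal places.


Step 1: e = PD / BD - 1
Step 2: e = 2.72 / 1.16 - 1
Step 3: e = 2.34483 - 1
Step 4: e = 1.345

1.345


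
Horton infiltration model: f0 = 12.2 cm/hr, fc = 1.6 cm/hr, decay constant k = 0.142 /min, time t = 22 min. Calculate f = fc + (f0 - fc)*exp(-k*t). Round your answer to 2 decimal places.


Step 1: f = fc + (f0 - fc) * exp(-k * t)
Step 2: exp(-0.142 * 22) = 0.043981
Step 3: f = 1.6 + (12.2 - 1.6) * 0.043981
Step 4: f = 1.6 + 10.6 * 0.043981
Step 5: f = 2.07 cm/hr

2.07


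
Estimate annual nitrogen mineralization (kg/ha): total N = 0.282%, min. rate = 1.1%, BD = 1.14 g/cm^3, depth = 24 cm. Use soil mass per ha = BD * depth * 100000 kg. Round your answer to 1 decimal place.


Step 1: Soil mass per ha = BD * depth * 100000 = 1.14 * 24 * 100000 = 2736000 kg
Step 2: Total N pool = soil mass * N%/100 = 2736000 * 0.282/100 = 7715.52 kg/ha
Step 3: N mineralized = N pool * rate%/100 = 7715.52 * 1.1/100 = 84.9 kg/ha/yr

84.9


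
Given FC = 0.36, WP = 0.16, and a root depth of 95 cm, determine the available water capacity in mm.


Step 1: Available water = (FC - WP) * depth * 10
Step 2: AW = (0.36 - 0.16) * 95 * 10
Step 3: AW = 0.2 * 95 * 10
Step 4: AW = 190.0 mm

190.0


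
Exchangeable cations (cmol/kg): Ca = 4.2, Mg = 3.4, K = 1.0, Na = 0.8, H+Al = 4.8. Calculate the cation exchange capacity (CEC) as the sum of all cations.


Step 1: CEC = Ca + Mg + K + Na + (H+Al)
Step 2: CEC = 4.2 + 3.4 + 1.0 + 0.8 + 4.8
Step 3: CEC = 14.2 cmol/kg

14.2


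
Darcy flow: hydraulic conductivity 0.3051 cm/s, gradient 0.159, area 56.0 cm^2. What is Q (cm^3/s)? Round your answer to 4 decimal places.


Step 1: Apply Darcy's law: Q = K * i * A
Step 2: Q = 0.3051 * 0.159 * 56.0
Step 3: Q = 2.7166 cm^3/s

2.7166


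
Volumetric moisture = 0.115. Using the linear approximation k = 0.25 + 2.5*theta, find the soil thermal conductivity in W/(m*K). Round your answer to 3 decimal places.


Step 1: k = 0.25 + 2.5 * theta
Step 2: k = 0.25 + 2.5 * 0.115
Step 3: k = 0.25 + 0.288
Step 4: k = 0.538 W/(m*K)

0.538


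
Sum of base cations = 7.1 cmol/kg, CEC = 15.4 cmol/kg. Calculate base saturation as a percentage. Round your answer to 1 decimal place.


Step 1: BS = 100 * (sum of bases) / CEC
Step 2: BS = 100 * 7.1 / 15.4
Step 3: BS = 46.1%

46.1


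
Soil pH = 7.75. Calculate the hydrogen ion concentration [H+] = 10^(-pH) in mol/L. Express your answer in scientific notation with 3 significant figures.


Step 1: [H+] = 10^(-pH)
Step 2: [H+] = 10^(-7.75)
Step 3: [H+] = 1.78e-08 mol/L

1.78e-08


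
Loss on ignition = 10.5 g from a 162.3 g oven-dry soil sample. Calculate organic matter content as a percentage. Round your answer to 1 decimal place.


Step 1: OM% = 100 * LOI / sample mass
Step 2: OM = 100 * 10.5 / 162.3
Step 3: OM = 6.5%

6.5


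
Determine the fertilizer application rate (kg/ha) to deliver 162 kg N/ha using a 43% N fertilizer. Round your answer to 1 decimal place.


Step 1: Fertilizer rate = target N / (N content / 100)
Step 2: Rate = 162 / (43 / 100)
Step 3: Rate = 162 / 0.43
Step 4: Rate = 376.7 kg/ha

376.7


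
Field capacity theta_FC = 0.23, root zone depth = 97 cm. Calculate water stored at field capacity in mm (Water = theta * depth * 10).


Step 1: Water (mm) = theta_FC * depth (cm) * 10
Step 2: Water = 0.23 * 97 * 10
Step 3: Water = 223.1 mm

223.1


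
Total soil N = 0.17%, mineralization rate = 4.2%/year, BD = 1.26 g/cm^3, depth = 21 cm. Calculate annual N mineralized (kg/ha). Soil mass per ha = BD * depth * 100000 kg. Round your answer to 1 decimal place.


Step 1: Soil mass per ha = BD * depth * 100000 = 1.26 * 21 * 100000 = 2646000 kg
Step 2: Total N pool = soil mass * N%/100 = 2646000 * 0.17/100 = 4498.2 kg/ha
Step 3: N mineralized = N pool * rate%/100 = 4498.2 * 4.2/100 = 188.9 kg/ha/yr

188.9


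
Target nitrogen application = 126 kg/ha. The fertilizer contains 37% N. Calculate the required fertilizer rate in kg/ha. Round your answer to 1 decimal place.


Step 1: Fertilizer rate = target N / (N content / 100)
Step 2: Rate = 126 / (37 / 100)
Step 3: Rate = 126 / 0.37
Step 4: Rate = 340.5 kg/ha

340.5


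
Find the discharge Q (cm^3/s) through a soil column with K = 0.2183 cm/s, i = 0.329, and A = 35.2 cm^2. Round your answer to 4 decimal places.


Step 1: Apply Darcy's law: Q = K * i * A
Step 2: Q = 0.2183 * 0.329 * 35.2
Step 3: Q = 2.5281 cm^3/s

2.5281


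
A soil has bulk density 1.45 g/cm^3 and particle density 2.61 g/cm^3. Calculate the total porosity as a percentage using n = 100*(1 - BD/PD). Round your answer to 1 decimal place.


Step 1: Formula: n = 100 * (1 - BD / PD)
Step 2: n = 100 * (1 - 1.45 / 2.61)
Step 3: n = 100 * (1 - 0.55556)
Step 4: n = 44.4%

44.4


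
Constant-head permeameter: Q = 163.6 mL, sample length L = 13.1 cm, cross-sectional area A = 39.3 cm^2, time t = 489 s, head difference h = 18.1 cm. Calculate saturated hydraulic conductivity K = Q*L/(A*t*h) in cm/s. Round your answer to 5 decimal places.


Step 1: K = Q * L / (A * t * h)
Step 2: Numerator = 163.6 * 13.1 = 2143.16
Step 3: Denominator = 39.3 * 489 * 18.1 = 347840.37
Step 4: K = 2143.16 / 347840.37 = 0.00616 cm/s

0.00616


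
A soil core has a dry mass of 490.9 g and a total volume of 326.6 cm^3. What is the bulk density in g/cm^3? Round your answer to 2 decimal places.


Step 1: Identify the formula: BD = dry mass / volume
Step 2: Substitute values: BD = 490.9 / 326.6
Step 3: BD = 1.5 g/cm^3

1.5


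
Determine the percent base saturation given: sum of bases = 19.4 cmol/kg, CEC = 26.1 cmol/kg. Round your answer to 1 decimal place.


Step 1: BS = 100 * (sum of bases) / CEC
Step 2: BS = 100 * 19.4 / 26.1
Step 3: BS = 74.3%

74.3


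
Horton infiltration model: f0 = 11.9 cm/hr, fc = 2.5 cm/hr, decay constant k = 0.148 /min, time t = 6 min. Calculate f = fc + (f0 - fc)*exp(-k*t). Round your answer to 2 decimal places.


Step 1: f = fc + (f0 - fc) * exp(-k * t)
Step 2: exp(-0.148 * 6) = 0.411478
Step 3: f = 2.5 + (11.9 - 2.5) * 0.411478
Step 4: f = 2.5 + 9.4 * 0.411478
Step 5: f = 6.37 cm/hr

6.37


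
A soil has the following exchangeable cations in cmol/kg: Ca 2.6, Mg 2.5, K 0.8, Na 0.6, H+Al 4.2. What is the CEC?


Step 1: CEC = Ca + Mg + K + Na + (H+Al)
Step 2: CEC = 2.6 + 2.5 + 0.8 + 0.6 + 4.2
Step 3: CEC = 10.7 cmol/kg

10.7


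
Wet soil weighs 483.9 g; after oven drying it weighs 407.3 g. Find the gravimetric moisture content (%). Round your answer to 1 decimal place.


Step 1: Water mass = wet - dry = 483.9 - 407.3 = 76.6 g
Step 2: w = 100 * water mass / dry mass
Step 3: w = 100 * 76.6 / 407.3 = 18.8%

18.8


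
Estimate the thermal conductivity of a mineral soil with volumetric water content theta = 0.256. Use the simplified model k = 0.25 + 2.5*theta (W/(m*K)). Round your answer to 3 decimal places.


Step 1: k = 0.25 + 2.5 * theta
Step 2: k = 0.25 + 2.5 * 0.256
Step 3: k = 0.25 + 0.64
Step 4: k = 0.89 W/(m*K)

0.89


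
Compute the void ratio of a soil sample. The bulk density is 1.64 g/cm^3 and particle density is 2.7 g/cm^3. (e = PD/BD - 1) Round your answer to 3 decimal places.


Step 1: e = PD / BD - 1
Step 2: e = 2.7 / 1.64 - 1
Step 3: e = 1.64634 - 1
Step 4: e = 0.646

0.646


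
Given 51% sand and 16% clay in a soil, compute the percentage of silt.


Step 1: sand + silt + clay = 100%
Step 2: silt = 100 - sand - clay
Step 3: silt = 100 - 51 - 16
Step 4: silt = 33%

33


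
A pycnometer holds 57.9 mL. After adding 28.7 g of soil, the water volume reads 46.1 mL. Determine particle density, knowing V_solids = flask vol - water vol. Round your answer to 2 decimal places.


Step 1: Volume of solids = flask volume - water volume with soil
Step 2: V_solids = 57.9 - 46.1 = 11.8 mL
Step 3: Particle density = mass / V_solids = 28.7 / 11.8 = 2.43 g/cm^3

2.43


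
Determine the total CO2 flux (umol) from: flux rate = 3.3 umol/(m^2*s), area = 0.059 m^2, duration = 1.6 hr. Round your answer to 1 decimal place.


Step 1: Convert time to seconds: 1.6 hr * 3600 = 5760.0 s
Step 2: Total = flux * area * time_s
Step 3: Total = 3.3 * 0.059 * 5760.0
Step 4: Total = 1121.5 umol

1121.5


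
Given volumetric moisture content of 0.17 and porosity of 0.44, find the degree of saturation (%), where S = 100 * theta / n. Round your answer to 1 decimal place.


Step 1: S = 100 * theta_v / n
Step 2: S = 100 * 0.17 / 0.44
Step 3: S = 38.6%

38.6


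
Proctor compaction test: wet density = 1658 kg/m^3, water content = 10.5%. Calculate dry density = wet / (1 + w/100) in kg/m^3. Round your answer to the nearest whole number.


Step 1: Dry density = wet density / (1 + w/100)
Step 2: Dry density = 1658 / (1 + 10.5/100)
Step 3: Dry density = 1658 / 1.105
Step 4: Dry density = 1500 kg/m^3

1500


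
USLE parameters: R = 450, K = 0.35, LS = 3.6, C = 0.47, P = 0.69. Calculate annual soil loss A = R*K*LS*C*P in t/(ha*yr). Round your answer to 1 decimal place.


Step 1: A = R * K * LS * C * P
Step 2: R * K = 450 * 0.35 = 157.5
Step 3: (R*K) * LS = 157.5 * 3.6 = 567.0
Step 4: * C * P = 567.0 * 0.47 * 0.69 = 183.9
Step 5: A = 183.9 t/(ha*yr)

183.9


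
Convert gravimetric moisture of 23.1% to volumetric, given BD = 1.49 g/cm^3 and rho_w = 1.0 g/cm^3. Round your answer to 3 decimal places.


Step 1: theta = (w / 100) * BD / rho_w
Step 2: theta = (23.1 / 100) * 1.49 / 1.0
Step 3: theta = 0.231 * 1.49
Step 4: theta = 0.344

0.344


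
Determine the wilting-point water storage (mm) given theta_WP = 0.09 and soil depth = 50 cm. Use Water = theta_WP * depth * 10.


Step 1: Water (mm) = theta_WP * depth * 10
Step 2: Water = 0.09 * 50 * 10
Step 3: Water = 45.0 mm

45.0


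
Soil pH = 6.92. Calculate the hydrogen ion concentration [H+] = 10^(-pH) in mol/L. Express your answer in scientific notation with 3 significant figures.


Step 1: [H+] = 10^(-pH)
Step 2: [H+] = 10^(-6.92)
Step 3: [H+] = 1.20e-07 mol/L

1.20e-07


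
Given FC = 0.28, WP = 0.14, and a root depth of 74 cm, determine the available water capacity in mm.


Step 1: Available water = (FC - WP) * depth * 10
Step 2: AW = (0.28 - 0.14) * 74 * 10
Step 3: AW = 0.14 * 74 * 10
Step 4: AW = 103.6 mm

103.6


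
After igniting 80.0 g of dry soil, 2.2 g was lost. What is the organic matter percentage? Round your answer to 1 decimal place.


Step 1: OM% = 100 * LOI / sample mass
Step 2: OM = 100 * 2.2 / 80.0
Step 3: OM = 2.8%

2.8


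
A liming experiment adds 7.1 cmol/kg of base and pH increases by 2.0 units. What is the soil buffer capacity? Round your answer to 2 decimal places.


Step 1: BC = change in base / change in pH
Step 2: BC = 7.1 / 2.0
Step 3: BC = 3.55 cmol/(kg*pH unit)

3.55


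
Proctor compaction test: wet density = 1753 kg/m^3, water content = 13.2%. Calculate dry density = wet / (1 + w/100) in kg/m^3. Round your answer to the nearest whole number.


Step 1: Dry density = wet density / (1 + w/100)
Step 2: Dry density = 1753 / (1 + 13.2/100)
Step 3: Dry density = 1753 / 1.132
Step 4: Dry density = 1549 kg/m^3

1549


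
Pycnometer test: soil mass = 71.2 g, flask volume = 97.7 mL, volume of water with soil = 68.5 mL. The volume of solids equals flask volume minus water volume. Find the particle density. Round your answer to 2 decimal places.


Step 1: Volume of solids = flask volume - water volume with soil
Step 2: V_solids = 97.7 - 68.5 = 29.2 mL
Step 3: Particle density = mass / V_solids = 71.2 / 29.2 = 2.44 g/cm^3

2.44


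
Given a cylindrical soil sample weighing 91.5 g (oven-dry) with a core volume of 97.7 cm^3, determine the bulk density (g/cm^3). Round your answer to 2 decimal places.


Step 1: Identify the formula: BD = dry mass / volume
Step 2: Substitute values: BD = 91.5 / 97.7
Step 3: BD = 0.94 g/cm^3

0.94


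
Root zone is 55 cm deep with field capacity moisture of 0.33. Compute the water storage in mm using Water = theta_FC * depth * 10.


Step 1: Water (mm) = theta_FC * depth (cm) * 10
Step 2: Water = 0.33 * 55 * 10
Step 3: Water = 181.5 mm

181.5


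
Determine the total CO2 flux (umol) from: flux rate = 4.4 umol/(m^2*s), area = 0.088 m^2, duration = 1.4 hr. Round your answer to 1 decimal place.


Step 1: Convert time to seconds: 1.4 hr * 3600 = 5040.0 s
Step 2: Total = flux * area * time_s
Step 3: Total = 4.4 * 0.088 * 5040.0
Step 4: Total = 1951.5 umol

1951.5


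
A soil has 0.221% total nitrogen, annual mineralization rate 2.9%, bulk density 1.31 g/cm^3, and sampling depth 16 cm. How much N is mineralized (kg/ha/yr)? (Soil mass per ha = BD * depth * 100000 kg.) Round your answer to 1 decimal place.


Step 1: Soil mass per ha = BD * depth * 100000 = 1.31 * 16 * 100000 = 2096000 kg
Step 2: Total N pool = soil mass * N%/100 = 2096000 * 0.221/100 = 4632.16 kg/ha
Step 3: N mineralized = N pool * rate%/100 = 4632.16 * 2.9/100 = 134.3 kg/ha/yr

134.3


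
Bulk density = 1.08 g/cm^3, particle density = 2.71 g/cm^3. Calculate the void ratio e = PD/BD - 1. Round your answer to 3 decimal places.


Step 1: e = PD / BD - 1
Step 2: e = 2.71 / 1.08 - 1
Step 3: e = 2.50926 - 1
Step 4: e = 1.509

1.509


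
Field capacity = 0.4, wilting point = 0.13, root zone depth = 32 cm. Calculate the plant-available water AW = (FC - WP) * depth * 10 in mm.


Step 1: Available water = (FC - WP) * depth * 10
Step 2: AW = (0.4 - 0.13) * 32 * 10
Step 3: AW = 0.27 * 32 * 10
Step 4: AW = 86.4 mm

86.4


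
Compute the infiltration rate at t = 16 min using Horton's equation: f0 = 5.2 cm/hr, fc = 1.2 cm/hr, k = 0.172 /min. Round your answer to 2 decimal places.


Step 1: f = fc + (f0 - fc) * exp(-k * t)
Step 2: exp(-0.172 * 16) = 0.0638
Step 3: f = 1.2 + (5.2 - 1.2) * 0.0638
Step 4: f = 1.2 + 4.0 * 0.0638
Step 5: f = 1.46 cm/hr

1.46


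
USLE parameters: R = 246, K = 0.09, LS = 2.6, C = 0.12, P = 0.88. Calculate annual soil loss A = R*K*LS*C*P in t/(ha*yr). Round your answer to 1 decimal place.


Step 1: A = R * K * LS * C * P
Step 2: R * K = 246 * 0.09 = 22.14
Step 3: (R*K) * LS = 22.14 * 2.6 = 57.564
Step 4: * C * P = 57.564 * 0.12 * 0.88 = 6.1
Step 5: A = 6.1 t/(ha*yr)

6.1


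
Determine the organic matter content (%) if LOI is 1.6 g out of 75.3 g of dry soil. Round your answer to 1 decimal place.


Step 1: OM% = 100 * LOI / sample mass
Step 2: OM = 100 * 1.6 / 75.3
Step 3: OM = 2.1%

2.1


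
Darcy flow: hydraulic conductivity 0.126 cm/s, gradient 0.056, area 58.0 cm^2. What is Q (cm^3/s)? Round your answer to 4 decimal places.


Step 1: Apply Darcy's law: Q = K * i * A
Step 2: Q = 0.126 * 0.056 * 58.0
Step 3: Q = 0.4092 cm^3/s

0.4092


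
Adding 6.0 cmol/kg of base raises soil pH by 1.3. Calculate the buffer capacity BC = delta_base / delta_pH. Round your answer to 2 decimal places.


Step 1: BC = change in base / change in pH
Step 2: BC = 6.0 / 1.3
Step 3: BC = 4.62 cmol/(kg*pH unit)

4.62


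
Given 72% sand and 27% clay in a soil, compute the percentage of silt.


Step 1: sand + silt + clay = 100%
Step 2: silt = 100 - sand - clay
Step 3: silt = 100 - 72 - 27
Step 4: silt = 1%

1


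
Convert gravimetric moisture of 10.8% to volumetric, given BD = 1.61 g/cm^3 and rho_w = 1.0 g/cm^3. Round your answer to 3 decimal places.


Step 1: theta = (w / 100) * BD / rho_w
Step 2: theta = (10.8 / 100) * 1.61 / 1.0
Step 3: theta = 0.108 * 1.61
Step 4: theta = 0.174

0.174


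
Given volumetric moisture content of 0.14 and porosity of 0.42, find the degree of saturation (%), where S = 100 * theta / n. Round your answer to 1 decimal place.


Step 1: S = 100 * theta_v / n
Step 2: S = 100 * 0.14 / 0.42
Step 3: S = 33.3%

33.3


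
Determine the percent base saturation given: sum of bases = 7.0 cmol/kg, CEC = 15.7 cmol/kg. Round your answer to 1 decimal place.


Step 1: BS = 100 * (sum of bases) / CEC
Step 2: BS = 100 * 7.0 / 15.7
Step 3: BS = 44.6%

44.6


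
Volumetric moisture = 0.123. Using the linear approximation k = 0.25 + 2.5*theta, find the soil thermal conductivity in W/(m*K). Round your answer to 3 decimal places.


Step 1: k = 0.25 + 2.5 * theta
Step 2: k = 0.25 + 2.5 * 0.123
Step 3: k = 0.25 + 0.308
Step 4: k = 0.558 W/(m*K)

0.558


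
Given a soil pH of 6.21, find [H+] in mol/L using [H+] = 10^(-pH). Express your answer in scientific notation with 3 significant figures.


Step 1: [H+] = 10^(-pH)
Step 2: [H+] = 10^(-6.21)
Step 3: [H+] = 6.17e-07 mol/L

6.17e-07


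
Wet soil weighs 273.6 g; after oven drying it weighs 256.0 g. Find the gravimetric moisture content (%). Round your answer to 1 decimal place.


Step 1: Water mass = wet - dry = 273.6 - 256.0 = 17.6 g
Step 2: w = 100 * water mass / dry mass
Step 3: w = 100 * 17.6 / 256.0 = 6.9%

6.9


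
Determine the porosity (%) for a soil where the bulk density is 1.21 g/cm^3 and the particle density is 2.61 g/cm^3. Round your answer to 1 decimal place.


Step 1: Formula: n = 100 * (1 - BD / PD)
Step 2: n = 100 * (1 - 1.21 / 2.61)
Step 3: n = 100 * (1 - 0.4636)
Step 4: n = 53.6%

53.6


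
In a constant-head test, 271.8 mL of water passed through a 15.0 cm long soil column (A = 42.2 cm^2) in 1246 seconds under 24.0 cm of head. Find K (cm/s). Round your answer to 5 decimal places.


Step 1: K = Q * L / (A * t * h)
Step 2: Numerator = 271.8 * 15.0 = 4077.0
Step 3: Denominator = 42.2 * 1246 * 24.0 = 1261948.8
Step 4: K = 4077.0 / 1261948.8 = 0.00323 cm/s

0.00323


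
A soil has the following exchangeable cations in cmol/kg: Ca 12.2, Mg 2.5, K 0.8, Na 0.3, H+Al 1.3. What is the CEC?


Step 1: CEC = Ca + Mg + K + Na + (H+Al)
Step 2: CEC = 12.2 + 2.5 + 0.8 + 0.3 + 1.3
Step 3: CEC = 17.1 cmol/kg

17.1


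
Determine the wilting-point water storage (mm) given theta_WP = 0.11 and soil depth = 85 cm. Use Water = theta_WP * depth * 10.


Step 1: Water (mm) = theta_WP * depth * 10
Step 2: Water = 0.11 * 85 * 10
Step 3: Water = 93.5 mm

93.5


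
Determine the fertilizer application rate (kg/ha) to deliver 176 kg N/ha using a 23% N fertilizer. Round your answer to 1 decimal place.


Step 1: Fertilizer rate = target N / (N content / 100)
Step 2: Rate = 176 / (23 / 100)
Step 3: Rate = 176 / 0.23
Step 4: Rate = 765.2 kg/ha

765.2


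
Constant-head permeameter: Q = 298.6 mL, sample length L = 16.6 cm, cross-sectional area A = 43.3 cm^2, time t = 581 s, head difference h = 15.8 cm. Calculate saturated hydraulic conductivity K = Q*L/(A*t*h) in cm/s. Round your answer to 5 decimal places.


Step 1: K = Q * L / (A * t * h)
Step 2: Numerator = 298.6 * 16.6 = 4956.76
Step 3: Denominator = 43.3 * 581 * 15.8 = 397485.34
Step 4: K = 4956.76 / 397485.34 = 0.01247 cm/s

0.01247


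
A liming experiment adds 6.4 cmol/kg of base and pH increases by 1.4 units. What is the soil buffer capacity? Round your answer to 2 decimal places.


Step 1: BC = change in base / change in pH
Step 2: BC = 6.4 / 1.4
Step 3: BC = 4.57 cmol/(kg*pH unit)

4.57


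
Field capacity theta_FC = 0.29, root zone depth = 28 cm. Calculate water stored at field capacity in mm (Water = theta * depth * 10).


Step 1: Water (mm) = theta_FC * depth (cm) * 10
Step 2: Water = 0.29 * 28 * 10
Step 3: Water = 81.2 mm

81.2


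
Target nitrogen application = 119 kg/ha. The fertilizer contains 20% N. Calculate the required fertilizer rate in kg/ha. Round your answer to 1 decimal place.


Step 1: Fertilizer rate = target N / (N content / 100)
Step 2: Rate = 119 / (20 / 100)
Step 3: Rate = 119 / 0.2
Step 4: Rate = 595.0 kg/ha

595.0


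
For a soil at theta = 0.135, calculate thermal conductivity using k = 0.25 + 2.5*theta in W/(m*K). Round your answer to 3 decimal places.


Step 1: k = 0.25 + 2.5 * theta
Step 2: k = 0.25 + 2.5 * 0.135
Step 3: k = 0.25 + 0.338
Step 4: k = 0.588 W/(m*K)

0.588


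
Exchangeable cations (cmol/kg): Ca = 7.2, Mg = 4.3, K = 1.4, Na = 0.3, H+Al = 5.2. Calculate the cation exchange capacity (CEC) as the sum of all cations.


Step 1: CEC = Ca + Mg + K + Na + (H+Al)
Step 2: CEC = 7.2 + 4.3 + 1.4 + 0.3 + 5.2
Step 3: CEC = 18.4 cmol/kg

18.4


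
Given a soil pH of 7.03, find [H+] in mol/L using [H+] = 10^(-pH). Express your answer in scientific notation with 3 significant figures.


Step 1: [H+] = 10^(-pH)
Step 2: [H+] = 10^(-7.03)
Step 3: [H+] = 9.33e-08 mol/L

9.33e-08


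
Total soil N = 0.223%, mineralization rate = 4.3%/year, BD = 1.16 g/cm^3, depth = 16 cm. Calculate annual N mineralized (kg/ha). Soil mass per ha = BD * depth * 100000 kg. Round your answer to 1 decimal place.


Step 1: Soil mass per ha = BD * depth * 100000 = 1.16 * 16 * 100000 = 1856000 kg
Step 2: Total N pool = soil mass * N%/100 = 1856000 * 0.223/100 = 4138.88 kg/ha
Step 3: N mineralized = N pool * rate%/100 = 4138.88 * 4.3/100 = 178.0 kg/ha/yr

178.0


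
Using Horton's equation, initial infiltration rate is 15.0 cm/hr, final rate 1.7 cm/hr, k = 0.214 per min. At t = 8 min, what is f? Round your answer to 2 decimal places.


Step 1: f = fc + (f0 - fc) * exp(-k * t)
Step 2: exp(-0.214 * 8) = 0.180504
Step 3: f = 1.7 + (15.0 - 1.7) * 0.180504
Step 4: f = 1.7 + 13.3 * 0.180504
Step 5: f = 4.1 cm/hr

4.1


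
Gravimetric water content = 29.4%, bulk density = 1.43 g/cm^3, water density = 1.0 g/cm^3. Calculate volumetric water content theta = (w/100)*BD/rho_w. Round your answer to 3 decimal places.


Step 1: theta = (w / 100) * BD / rho_w
Step 2: theta = (29.4 / 100) * 1.43 / 1.0
Step 3: theta = 0.294 * 1.43
Step 4: theta = 0.42

0.42


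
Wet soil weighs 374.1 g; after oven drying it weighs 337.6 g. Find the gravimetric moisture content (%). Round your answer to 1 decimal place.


Step 1: Water mass = wet - dry = 374.1 - 337.6 = 36.5 g
Step 2: w = 100 * water mass / dry mass
Step 3: w = 100 * 36.5 / 337.6 = 10.8%

10.8


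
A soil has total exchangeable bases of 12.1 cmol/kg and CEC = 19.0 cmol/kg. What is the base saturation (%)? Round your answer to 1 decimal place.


Step 1: BS = 100 * (sum of bases) / CEC
Step 2: BS = 100 * 12.1 / 19.0
Step 3: BS = 63.7%

63.7


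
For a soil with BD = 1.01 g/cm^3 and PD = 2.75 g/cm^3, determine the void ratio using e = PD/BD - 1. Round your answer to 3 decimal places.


Step 1: e = PD / BD - 1
Step 2: e = 2.75 / 1.01 - 1
Step 3: e = 2.72277 - 1
Step 4: e = 1.723

1.723


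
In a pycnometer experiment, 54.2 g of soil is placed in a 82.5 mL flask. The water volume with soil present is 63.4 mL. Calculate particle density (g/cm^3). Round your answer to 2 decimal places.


Step 1: Volume of solids = flask volume - water volume with soil
Step 2: V_solids = 82.5 - 63.4 = 19.1 mL
Step 3: Particle density = mass / V_solids = 54.2 / 19.1 = 2.84 g/cm^3

2.84


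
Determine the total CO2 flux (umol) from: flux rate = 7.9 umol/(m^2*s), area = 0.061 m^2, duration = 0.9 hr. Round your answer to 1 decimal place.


Step 1: Convert time to seconds: 0.9 hr * 3600 = 3240.0 s
Step 2: Total = flux * area * time_s
Step 3: Total = 7.9 * 0.061 * 3240.0
Step 4: Total = 1561.4 umol

1561.4


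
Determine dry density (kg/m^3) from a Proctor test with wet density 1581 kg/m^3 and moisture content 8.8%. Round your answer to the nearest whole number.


Step 1: Dry density = wet density / (1 + w/100)
Step 2: Dry density = 1581 / (1 + 8.8/100)
Step 3: Dry density = 1581 / 1.088
Step 4: Dry density = 1453 kg/m^3

1453


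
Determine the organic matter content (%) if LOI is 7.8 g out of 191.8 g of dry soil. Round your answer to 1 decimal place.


Step 1: OM% = 100 * LOI / sample mass
Step 2: OM = 100 * 7.8 / 191.8
Step 3: OM = 4.1%

4.1


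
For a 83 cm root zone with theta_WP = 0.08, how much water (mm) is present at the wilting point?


Step 1: Water (mm) = theta_WP * depth * 10
Step 2: Water = 0.08 * 83 * 10
Step 3: Water = 66.4 mm

66.4


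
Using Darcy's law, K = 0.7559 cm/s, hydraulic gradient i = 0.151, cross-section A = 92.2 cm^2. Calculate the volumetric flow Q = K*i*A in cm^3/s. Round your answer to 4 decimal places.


Step 1: Apply Darcy's law: Q = K * i * A
Step 2: Q = 0.7559 * 0.151 * 92.2
Step 3: Q = 10.5238 cm^3/s

10.5238


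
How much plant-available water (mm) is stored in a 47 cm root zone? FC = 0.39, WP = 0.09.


Step 1: Available water = (FC - WP) * depth * 10
Step 2: AW = (0.39 - 0.09) * 47 * 10
Step 3: AW = 0.3 * 47 * 10
Step 4: AW = 141.0 mm

141.0


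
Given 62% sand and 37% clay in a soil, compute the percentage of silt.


Step 1: sand + silt + clay = 100%
Step 2: silt = 100 - sand - clay
Step 3: silt = 100 - 62 - 37
Step 4: silt = 1%

1


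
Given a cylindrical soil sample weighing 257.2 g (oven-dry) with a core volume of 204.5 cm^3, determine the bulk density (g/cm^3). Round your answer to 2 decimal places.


Step 1: Identify the formula: BD = dry mass / volume
Step 2: Substitute values: BD = 257.2 / 204.5
Step 3: BD = 1.26 g/cm^3

1.26


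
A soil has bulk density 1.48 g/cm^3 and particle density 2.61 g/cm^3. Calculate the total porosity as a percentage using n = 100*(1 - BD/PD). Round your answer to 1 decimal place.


Step 1: Formula: n = 100 * (1 - BD / PD)
Step 2: n = 100 * (1 - 1.48 / 2.61)
Step 3: n = 100 * (1 - 0.56705)
Step 4: n = 43.3%

43.3


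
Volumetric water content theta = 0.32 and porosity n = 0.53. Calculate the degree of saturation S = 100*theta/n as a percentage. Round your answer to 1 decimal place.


Step 1: S = 100 * theta_v / n
Step 2: S = 100 * 0.32 / 0.53
Step 3: S = 60.4%

60.4


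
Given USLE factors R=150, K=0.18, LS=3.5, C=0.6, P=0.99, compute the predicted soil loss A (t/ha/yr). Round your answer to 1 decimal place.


Step 1: A = R * K * LS * C * P
Step 2: R * K = 150 * 0.18 = 27.0
Step 3: (R*K) * LS = 27.0 * 3.5 = 94.5
Step 4: * C * P = 94.5 * 0.6 * 0.99 = 56.1
Step 5: A = 56.1 t/(ha*yr)

56.1


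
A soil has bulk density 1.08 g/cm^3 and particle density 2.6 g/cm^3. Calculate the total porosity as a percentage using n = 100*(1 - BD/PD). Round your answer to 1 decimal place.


Step 1: Formula: n = 100 * (1 - BD / PD)
Step 2: n = 100 * (1 - 1.08 / 2.6)
Step 3: n = 100 * (1 - 0.41538)
Step 4: n = 58.5%

58.5


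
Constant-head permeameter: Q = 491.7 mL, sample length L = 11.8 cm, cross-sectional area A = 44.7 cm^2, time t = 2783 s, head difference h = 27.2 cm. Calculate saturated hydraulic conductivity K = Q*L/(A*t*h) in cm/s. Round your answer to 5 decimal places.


Step 1: K = Q * L / (A * t * h)
Step 2: Numerator = 491.7 * 11.8 = 5802.06
Step 3: Denominator = 44.7 * 2783 * 27.2 = 3383682.72
Step 4: K = 5802.06 / 3383682.72 = 0.00171 cm/s

0.00171


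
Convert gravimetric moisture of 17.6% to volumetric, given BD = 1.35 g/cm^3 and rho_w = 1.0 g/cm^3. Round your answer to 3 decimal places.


Step 1: theta = (w / 100) * BD / rho_w
Step 2: theta = (17.6 / 100) * 1.35 / 1.0
Step 3: theta = 0.176 * 1.35
Step 4: theta = 0.238

0.238


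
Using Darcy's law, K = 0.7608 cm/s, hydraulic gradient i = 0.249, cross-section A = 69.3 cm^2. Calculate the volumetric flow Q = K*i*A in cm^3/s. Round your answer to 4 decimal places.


Step 1: Apply Darcy's law: Q = K * i * A
Step 2: Q = 0.7608 * 0.249 * 69.3
Step 3: Q = 13.1281 cm^3/s

13.1281


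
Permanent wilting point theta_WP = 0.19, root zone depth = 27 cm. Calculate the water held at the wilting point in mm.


Step 1: Water (mm) = theta_WP * depth * 10
Step 2: Water = 0.19 * 27 * 10
Step 3: Water = 51.3 mm

51.3


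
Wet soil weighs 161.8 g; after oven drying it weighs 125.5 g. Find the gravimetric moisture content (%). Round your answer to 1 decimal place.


Step 1: Water mass = wet - dry = 161.8 - 125.5 = 36.3 g
Step 2: w = 100 * water mass / dry mass
Step 3: w = 100 * 36.3 / 125.5 = 28.9%

28.9


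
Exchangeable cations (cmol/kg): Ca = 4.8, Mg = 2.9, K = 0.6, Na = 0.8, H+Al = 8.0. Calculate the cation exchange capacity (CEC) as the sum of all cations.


Step 1: CEC = Ca + Mg + K + Na + (H+Al)
Step 2: CEC = 4.8 + 2.9 + 0.6 + 0.8 + 8.0
Step 3: CEC = 17.1 cmol/kg

17.1


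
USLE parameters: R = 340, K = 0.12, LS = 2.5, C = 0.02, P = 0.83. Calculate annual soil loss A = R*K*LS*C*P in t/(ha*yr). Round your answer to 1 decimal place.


Step 1: A = R * K * LS * C * P
Step 2: R * K = 340 * 0.12 = 40.8
Step 3: (R*K) * LS = 40.8 * 2.5 = 102.0
Step 4: * C * P = 102.0 * 0.02 * 0.83 = 1.7
Step 5: A = 1.7 t/(ha*yr)

1.7


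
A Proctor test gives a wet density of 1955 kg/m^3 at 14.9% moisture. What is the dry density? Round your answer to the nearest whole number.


Step 1: Dry density = wet density / (1 + w/100)
Step 2: Dry density = 1955 / (1 + 14.9/100)
Step 3: Dry density = 1955 / 1.149
Step 4: Dry density = 1701 kg/m^3

1701


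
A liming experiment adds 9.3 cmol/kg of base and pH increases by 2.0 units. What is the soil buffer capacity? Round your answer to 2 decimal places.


Step 1: BC = change in base / change in pH
Step 2: BC = 9.3 / 2.0
Step 3: BC = 4.65 cmol/(kg*pH unit)

4.65


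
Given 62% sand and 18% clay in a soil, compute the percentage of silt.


Step 1: sand + silt + clay = 100%
Step 2: silt = 100 - sand - clay
Step 3: silt = 100 - 62 - 18
Step 4: silt = 20%

20


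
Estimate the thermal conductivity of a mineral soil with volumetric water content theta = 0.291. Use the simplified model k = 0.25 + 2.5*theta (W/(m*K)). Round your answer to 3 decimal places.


Step 1: k = 0.25 + 2.5 * theta
Step 2: k = 0.25 + 2.5 * 0.291
Step 3: k = 0.25 + 0.728
Step 4: k = 0.978 W/(m*K)

0.978


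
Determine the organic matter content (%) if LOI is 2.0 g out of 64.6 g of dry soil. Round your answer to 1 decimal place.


Step 1: OM% = 100 * LOI / sample mass
Step 2: OM = 100 * 2.0 / 64.6
Step 3: OM = 3.1%

3.1


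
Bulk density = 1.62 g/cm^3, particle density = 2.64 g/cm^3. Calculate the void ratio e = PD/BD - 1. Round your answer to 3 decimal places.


Step 1: e = PD / BD - 1
Step 2: e = 2.64 / 1.62 - 1
Step 3: e = 1.62963 - 1
Step 4: e = 0.63

0.63


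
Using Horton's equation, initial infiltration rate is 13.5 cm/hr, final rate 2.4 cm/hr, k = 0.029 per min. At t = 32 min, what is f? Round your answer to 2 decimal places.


Step 1: f = fc + (f0 - fc) * exp(-k * t)
Step 2: exp(-0.029 * 32) = 0.395344
Step 3: f = 2.4 + (13.5 - 2.4) * 0.395344
Step 4: f = 2.4 + 11.1 * 0.395344
Step 5: f = 6.79 cm/hr

6.79


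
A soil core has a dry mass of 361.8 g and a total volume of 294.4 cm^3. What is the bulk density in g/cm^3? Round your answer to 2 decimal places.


Step 1: Identify the formula: BD = dry mass / volume
Step 2: Substitute values: BD = 361.8 / 294.4
Step 3: BD = 1.23 g/cm^3

1.23


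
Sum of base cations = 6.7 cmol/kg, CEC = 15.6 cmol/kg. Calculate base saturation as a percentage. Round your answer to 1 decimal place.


Step 1: BS = 100 * (sum of bases) / CEC
Step 2: BS = 100 * 6.7 / 15.6
Step 3: BS = 42.9%

42.9


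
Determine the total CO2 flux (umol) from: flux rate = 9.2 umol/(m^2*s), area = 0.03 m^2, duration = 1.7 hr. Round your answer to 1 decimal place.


Step 1: Convert time to seconds: 1.7 hr * 3600 = 6120.0 s
Step 2: Total = flux * area * time_s
Step 3: Total = 9.2 * 0.03 * 6120.0
Step 4: Total = 1689.1 umol

1689.1
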